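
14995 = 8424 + 6571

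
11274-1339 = 9935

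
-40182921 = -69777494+29594573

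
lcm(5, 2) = 10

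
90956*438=39838728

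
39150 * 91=3562650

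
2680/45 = 536/9 ≈ 59.56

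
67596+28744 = 96340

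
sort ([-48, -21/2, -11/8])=[-48, -21/2, -11/8]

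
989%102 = 71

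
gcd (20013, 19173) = 21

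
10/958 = 5/479 ≈ 0.0104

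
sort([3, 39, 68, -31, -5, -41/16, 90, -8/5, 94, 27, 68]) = [-31, -5, -41/16, -8/5, 3, 27, 39, 68, 68, 90, 94]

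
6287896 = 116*54206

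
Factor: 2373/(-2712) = -1 * 2^(-3) * 7^1 = -7/8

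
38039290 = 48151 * 790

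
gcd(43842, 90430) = 2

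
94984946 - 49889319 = 45095627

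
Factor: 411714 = 2^1 * 3^2 * 89^1 * 257^1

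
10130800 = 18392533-8261733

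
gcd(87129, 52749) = 9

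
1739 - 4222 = -2483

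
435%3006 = 435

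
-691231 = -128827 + -562404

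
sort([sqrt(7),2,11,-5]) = [-5,2,sqrt(7),11]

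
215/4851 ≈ 0.0443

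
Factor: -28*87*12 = -1*2^4*3^2*7^1*29^1 = -29232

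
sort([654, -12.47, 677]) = [-12.47, 654, 677]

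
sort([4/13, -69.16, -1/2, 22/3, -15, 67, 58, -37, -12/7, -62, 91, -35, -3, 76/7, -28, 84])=[-69.16, -62, -37, -35, -28, -15, -3, -12/7, -1/2, 4/13, 22/3, 76/7, 58, 67, 84, 91]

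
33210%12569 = 8072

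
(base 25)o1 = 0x259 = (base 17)216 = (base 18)1f7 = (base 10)601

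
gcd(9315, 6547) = 1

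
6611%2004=599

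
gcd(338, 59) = 1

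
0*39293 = 0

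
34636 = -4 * (-8659)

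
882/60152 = 441/30076 ≈ 0.0147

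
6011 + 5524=11535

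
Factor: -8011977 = -1*3^1*19^1*367^1*383^1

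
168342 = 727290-558948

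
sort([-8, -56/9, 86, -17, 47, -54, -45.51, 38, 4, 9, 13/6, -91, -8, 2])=[-91, -54, -45.51, -17, -8, -8, -56/9, 2, 13/6, 4, 9, 38, 47, 86]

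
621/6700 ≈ 0.0927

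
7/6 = 1 + 1/6 ≈ 1.17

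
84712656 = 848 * 99897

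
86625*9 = 779625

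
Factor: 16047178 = 2^1*7^1*193^1*5939^1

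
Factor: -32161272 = -1*2^3*3^1*11^1*13^1*9371^1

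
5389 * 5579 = 30065231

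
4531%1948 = 635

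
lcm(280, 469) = 18760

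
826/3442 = 413/1721 ≈ 0.240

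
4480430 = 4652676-172246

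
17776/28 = 634 + 6/7 ≈ 634.86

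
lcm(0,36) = 0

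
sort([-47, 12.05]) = [-47, 12.05]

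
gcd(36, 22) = 2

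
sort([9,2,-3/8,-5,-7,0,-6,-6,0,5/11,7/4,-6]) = [-7,-6,-6,-6,-5,-3/8,0,0,5/11,7/4,2,9]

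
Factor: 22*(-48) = -1*2^5*3^1*11^1 = -1056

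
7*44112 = 308784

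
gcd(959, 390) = 1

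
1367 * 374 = 511258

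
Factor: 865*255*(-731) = -1*3^1*5^2*17^2*43^1*173^1 = -161240325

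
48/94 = 24/47≈0.511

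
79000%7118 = 702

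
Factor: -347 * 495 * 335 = -1 * 3^2 * 5^2 * 11^1 * 67^1 * 347^1 = -57541275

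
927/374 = 2 + 179/374 ≈ 2.48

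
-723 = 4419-5142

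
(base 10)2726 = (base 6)20342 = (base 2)101010100110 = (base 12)16b2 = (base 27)3jq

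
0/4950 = 0 = 0.00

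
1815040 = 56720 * 32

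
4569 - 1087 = 3482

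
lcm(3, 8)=24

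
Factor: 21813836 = 2^2 * 11^1 * 495769^1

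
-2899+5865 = 2966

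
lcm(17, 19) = 323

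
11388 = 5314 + 6074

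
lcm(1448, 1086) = 4344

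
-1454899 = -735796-719103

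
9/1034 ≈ 0.00870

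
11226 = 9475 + 1751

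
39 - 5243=-5204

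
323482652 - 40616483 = 282866169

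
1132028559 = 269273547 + 862755012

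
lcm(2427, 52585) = 157755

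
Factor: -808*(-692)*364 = 2^7*7^1*13^1*101^1*173^1 = 203525504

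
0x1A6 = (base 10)422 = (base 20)112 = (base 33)CQ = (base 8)646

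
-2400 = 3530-5930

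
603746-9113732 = -8509986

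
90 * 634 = 57060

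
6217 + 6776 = 12993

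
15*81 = 1215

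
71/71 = 1 = 1.00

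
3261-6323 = -3062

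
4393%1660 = 1073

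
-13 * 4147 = -53911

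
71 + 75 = 146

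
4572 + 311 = 4883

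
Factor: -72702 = -1*2^1*3^2*7^1*577^1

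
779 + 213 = 992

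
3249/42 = 77+5/14 ≈ 77.36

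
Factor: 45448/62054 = 2^2 * 13^1 * 71^(-1) = 52/71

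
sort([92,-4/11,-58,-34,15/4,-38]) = [-58,-38,-34,-4/11,15/4,92]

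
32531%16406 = 16125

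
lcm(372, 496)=1488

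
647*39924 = 25830828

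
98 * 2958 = 289884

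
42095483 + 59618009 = 101713492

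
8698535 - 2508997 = 6189538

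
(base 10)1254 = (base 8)2346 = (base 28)1gm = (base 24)246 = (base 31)19e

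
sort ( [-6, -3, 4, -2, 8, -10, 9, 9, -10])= [-10, -10, -6, -3, -2, 4, 8, 9, 9]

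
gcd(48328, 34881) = 7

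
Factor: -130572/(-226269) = 2^2*3^2*13^1*811^(-1) = 468/811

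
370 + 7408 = 7778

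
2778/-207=-13-29/69 ≈ -13.42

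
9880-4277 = 5603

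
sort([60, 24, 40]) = [24, 40, 60]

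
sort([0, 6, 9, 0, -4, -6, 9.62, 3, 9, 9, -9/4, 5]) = [-6, -4, -9/4, 0, 0, 3, 5, 6, 9, 9, 9, 9.62]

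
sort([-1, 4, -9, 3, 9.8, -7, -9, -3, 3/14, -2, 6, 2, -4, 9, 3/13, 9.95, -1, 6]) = [-9, -9, -7, -4, -3, -2, -1, -1, 3/14, 3/13, 2, 3, 4, 6, 6, 9, 9.8, 9.95]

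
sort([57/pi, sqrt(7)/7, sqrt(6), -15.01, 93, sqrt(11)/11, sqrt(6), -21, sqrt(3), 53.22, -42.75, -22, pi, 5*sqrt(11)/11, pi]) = [-42.75, -22, -21, -15.01, sqrt(11)/11, sqrt(7)/7, 5*sqrt(11)/11, sqrt(3), sqrt(6), sqrt(6), pi, pi, 57/pi, 53.22, 93]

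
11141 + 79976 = 91117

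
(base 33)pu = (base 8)1527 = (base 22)1gj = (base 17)2g5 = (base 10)855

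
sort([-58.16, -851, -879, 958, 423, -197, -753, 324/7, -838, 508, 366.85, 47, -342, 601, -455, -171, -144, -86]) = [-879, -851, -838, -753, -455, -342, -197, -171, -144, -86, -58.16, 324/7, 47, 366.85, 423, 508, 601, 958]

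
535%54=49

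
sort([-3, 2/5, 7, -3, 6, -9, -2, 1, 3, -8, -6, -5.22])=[-9, -8, -6, -5.22, -3, -3, -2, 2/5, 1, 3, 6, 7]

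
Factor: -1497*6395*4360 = -1*2^3*3^1*5^2*109^1*499^1*1279^1 = -41739653400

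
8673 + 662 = 9335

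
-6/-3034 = 3/1517 ≈ 0.00198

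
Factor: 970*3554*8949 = 2^2*3^1*5^1*19^1*97^1*157^1*1777^1 = 30850603620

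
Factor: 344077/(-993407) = -1 * 337^1 * 1021^1 * 993407^(-1)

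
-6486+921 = -5565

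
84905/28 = 3032 + 9/28 ≈ 3032.32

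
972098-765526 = 206572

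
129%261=129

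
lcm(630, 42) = 630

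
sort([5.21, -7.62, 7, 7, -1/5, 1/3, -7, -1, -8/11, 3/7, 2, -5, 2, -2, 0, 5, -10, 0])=[-10, -7.62, -7, -5, -2, -1, -8/11, -1/5, 0, 0, 1/3, 3/7, 2, 2, 5, 5.21, 7, 7]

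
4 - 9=-5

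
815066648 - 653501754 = 161564894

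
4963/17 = 291 + 16/17 ≈ 291.94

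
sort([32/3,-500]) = [-500,32/3]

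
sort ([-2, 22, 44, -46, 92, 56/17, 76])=[-46, -2, 56/17, 22, 44, 76, 92]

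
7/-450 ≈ -0.0156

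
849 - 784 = 65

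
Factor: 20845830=2^1 * 3^1 * 5^1 * 139^1 * 4999^1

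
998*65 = 64870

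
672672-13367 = 659305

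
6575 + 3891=10466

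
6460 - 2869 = 3591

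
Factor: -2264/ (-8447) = 2^3 * 283^1 * 8447^ (-1) 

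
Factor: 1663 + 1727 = 2^1*3^1*5^1*113^1 = 3390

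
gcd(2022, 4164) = 6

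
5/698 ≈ 0.00716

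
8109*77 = 624393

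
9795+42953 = 52748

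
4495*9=40455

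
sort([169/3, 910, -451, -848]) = [-848, -451, 169/3, 910]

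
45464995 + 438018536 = 483483531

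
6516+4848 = 11364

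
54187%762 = 85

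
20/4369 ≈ 0.00458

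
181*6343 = 1148083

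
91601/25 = 3664 + 1/25 = 3664.04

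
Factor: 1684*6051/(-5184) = -1*2^(-4)*3^(-3)*421^1*2017^1 = -849157/432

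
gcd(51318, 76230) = 18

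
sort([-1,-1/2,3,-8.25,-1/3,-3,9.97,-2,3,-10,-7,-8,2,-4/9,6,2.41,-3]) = [-10,-8.25,-8,-7,-3,-3,-2,-1,-1/2,-4/9,-1/3,2,2.41,3,3,6,9.97]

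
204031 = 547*373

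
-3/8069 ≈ -0.000372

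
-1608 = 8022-9630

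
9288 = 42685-33397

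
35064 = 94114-59050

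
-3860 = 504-4364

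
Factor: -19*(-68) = 2^2*17^1*19^1 = 1292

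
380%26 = 16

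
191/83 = 2 + 25/83 ≈ 2.30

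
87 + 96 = 183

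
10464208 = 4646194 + 5818014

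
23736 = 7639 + 16097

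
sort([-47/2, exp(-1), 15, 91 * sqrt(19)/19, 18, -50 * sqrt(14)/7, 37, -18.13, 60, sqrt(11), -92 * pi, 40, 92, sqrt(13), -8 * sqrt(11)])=[-92 * pi, -50 * sqrt(14)/7, -8 * sqrt(11), -47/2, -18.13, exp(-1), sqrt(11), sqrt(13), 15, 18, 91 * sqrt(19)/19, 37, 40, 60, 92]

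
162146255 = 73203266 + 88942989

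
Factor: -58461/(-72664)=2^(-3) * 3^1 * 13^1 * 31^(-1) * 293^(-1) * 1499^1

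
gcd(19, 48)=1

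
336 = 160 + 176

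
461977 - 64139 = 397838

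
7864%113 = 67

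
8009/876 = 9 + 125/876 ≈ 9.14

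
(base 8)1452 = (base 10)810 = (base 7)2235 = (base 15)390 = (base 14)41c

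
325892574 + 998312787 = 1324205361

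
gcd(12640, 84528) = 16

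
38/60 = 19/30 ≈ 0.633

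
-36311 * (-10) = 363110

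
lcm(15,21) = 105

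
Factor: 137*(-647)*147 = -1*3^1*7^2*137^1*647^1 = -13029933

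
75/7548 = 25/2516 ≈ 0.00994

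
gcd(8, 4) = 4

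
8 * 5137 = 41096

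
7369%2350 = 319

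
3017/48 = 62 + 41/48≈62.85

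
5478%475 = 253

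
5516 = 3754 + 1762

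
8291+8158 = 16449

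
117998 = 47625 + 70373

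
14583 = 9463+5120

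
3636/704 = 5 + 29/176 ≈ 5.16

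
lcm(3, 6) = 6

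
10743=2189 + 8554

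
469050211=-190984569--660034780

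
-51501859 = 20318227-71820086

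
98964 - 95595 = 3369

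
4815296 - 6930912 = -2115616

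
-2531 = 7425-9956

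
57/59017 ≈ 0.000966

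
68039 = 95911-27872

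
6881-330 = 6551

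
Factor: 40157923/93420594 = 2^(-1)*3^(-3)*13^1*383^(-1)*479^1*4517^(-1)*6449^1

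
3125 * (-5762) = -18006250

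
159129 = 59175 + 99954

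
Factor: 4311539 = 4311539^1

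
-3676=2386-6062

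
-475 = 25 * (-19)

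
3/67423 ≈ 0.0000445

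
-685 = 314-999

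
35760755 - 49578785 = -13818030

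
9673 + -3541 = 6132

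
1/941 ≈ 0.00106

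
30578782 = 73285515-42706733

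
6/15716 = 3/7858≈0.000382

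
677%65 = 27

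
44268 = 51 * 868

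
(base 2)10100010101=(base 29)1fp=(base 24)265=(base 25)221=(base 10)1301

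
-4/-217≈0.0184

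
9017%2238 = 65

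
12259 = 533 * 23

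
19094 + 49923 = 69017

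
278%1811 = 278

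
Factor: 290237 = 23^1 * 12619^1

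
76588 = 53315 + 23273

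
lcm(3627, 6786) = 210366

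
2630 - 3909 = -1279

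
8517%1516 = 937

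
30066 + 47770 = 77836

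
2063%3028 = 2063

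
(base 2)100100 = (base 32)14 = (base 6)100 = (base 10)36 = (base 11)33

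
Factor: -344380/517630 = -1*2^1*37^(-1)*67^1*257^1*1399^(-1) = -34438/51763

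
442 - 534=-92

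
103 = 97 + 6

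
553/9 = 61 + 4/9 ≈ 61.44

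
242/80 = 3+1/40 ≈ 3.03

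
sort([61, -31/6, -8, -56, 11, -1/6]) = [-56, -8, -31/6, -1/6, 11, 61]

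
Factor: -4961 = -1*11^2*41^1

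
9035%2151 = 431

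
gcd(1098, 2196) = 1098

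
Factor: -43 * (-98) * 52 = 2^3 * 7^2 * 13^1 * 43^1 = 219128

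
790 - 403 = 387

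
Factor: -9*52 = -1*2^2*3^2*13^1 = -468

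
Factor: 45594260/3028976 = 2^(-2) * 5^1 * 491^1 * 4643^1 * 189311^(-1) = 11398565/757244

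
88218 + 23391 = 111609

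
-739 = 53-792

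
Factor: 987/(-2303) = -1*3^1*7^(-1) = -3/7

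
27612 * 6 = 165672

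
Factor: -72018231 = -1*3^1*24006077^1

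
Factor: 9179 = 67^1*137^1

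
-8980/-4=2245=2245.00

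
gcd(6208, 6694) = 2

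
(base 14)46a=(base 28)13a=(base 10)878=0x36e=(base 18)2ce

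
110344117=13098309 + 97245808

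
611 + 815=1426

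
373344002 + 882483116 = 1255827118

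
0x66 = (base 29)3f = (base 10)102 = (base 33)33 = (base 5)402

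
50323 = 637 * 79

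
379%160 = 59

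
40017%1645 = 537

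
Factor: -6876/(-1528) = 2^(-1)*3^2 = 9/2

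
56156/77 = 729 + 23/77 ≈ 729.30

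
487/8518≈0.0572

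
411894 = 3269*126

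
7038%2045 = 903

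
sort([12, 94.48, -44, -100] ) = [-100, -44, 12, 94.48] 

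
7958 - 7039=919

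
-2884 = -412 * 7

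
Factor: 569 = 569^1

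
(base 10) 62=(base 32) 1u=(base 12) 52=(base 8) 76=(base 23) 2g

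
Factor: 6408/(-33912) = -1 * 3^(-1) * 89^1 * 157^(-1) = -89/471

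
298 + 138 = 436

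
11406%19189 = 11406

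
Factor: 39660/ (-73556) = -1 * 3^1 * 5^1 * 7^ (-1) * 37^ (-1) * 71^ (-1) * 661^1 = -9915/18389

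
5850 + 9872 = 15722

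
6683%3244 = 195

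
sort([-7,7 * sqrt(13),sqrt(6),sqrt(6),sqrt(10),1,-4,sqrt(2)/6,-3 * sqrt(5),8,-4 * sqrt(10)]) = [-4 * sqrt(10),-7,-3 * sqrt(5),-4,sqrt(2)/6,1,sqrt(6),sqrt(6),sqrt(10),8,7 * sqrt(13)]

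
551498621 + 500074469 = 1051573090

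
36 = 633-597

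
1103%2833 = 1103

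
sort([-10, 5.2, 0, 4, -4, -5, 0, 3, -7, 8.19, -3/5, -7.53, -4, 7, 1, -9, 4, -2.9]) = [-10, -9, -7.53, -7, -5, -4, -4, -2.9, -3/5, 0, 0, 1, 3, 4, 4, 5.2, 7, 8.19]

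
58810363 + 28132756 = 86943119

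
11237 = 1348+9889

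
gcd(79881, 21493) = 1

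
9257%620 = 577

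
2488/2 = 1244 = 1244.00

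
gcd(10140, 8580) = 780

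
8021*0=0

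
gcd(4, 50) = 2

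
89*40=3560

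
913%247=172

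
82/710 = 41/355 ≈ 0.115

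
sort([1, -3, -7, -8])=[-8, -7, -3, 1]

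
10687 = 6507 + 4180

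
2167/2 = 1083 + 1/2 = 1083.50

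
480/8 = 60 = 60.00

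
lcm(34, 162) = 2754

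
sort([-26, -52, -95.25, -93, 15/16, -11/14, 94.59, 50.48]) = [-95.25, -93, -52, -26, -11/14, 15/16, 50.48, 94.59]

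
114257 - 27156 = 87101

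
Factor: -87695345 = -1*5^1*113^1*269^1*577^1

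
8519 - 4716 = 3803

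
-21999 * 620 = -13639380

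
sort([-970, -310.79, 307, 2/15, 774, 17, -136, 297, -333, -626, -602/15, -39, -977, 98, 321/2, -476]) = [-977, -970, -626, -476, -333, -310.79, -136, -602/15, -39, 2/15, 17, 98, 321/2, 297, 307, 774]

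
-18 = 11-29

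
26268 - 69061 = -42793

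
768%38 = 8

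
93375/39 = 31125/13 ≈ 2394.23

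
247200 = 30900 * 8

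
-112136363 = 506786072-618922435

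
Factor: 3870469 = 3870469^1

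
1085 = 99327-98242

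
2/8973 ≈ 0.000223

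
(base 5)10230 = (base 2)1010110010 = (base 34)ka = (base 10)690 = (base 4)22302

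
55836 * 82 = 4578552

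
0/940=0=0.00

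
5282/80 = 66 + 1/40≈66.03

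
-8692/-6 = 4346/3 ≈ 1448.67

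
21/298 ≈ 0.0705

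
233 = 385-152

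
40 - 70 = -30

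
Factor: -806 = -1*2^1*13^1*31^1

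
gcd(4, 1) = 1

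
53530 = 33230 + 20300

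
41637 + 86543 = 128180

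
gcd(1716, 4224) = 132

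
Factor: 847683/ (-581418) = -1*2^ (-1)*3^ (-2)*37^ (-1)*971^1 = -971/666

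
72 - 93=-21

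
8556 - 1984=6572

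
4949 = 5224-275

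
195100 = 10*19510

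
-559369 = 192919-752288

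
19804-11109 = 8695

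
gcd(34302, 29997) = 3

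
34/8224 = 17/4112≈0.00413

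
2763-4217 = -1454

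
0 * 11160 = 0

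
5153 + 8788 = 13941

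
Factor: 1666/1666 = 1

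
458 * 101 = 46258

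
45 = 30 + 15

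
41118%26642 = 14476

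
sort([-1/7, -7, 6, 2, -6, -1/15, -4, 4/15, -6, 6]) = [-7, -6, -6, -4, -1/7, -1/15, 4/15, 2, 6, 6]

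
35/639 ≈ 0.0548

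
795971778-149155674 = 646816104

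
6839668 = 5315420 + 1524248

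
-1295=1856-3151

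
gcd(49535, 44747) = 1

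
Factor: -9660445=-1*5^1*1932089^1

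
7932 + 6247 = 14179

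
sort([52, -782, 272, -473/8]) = [-782, -473/8, 52, 272]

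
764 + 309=1073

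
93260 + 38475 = 131735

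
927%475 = 452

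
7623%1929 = 1836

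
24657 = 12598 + 12059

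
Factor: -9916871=-1*67^1*148013^1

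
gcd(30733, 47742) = 73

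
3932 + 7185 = 11117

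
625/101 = 6 + 19/101 ≈ 6.19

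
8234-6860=1374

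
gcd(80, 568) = 8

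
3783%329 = 164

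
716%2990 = 716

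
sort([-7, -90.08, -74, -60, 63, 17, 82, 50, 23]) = [-90.08, -74, -60, -7, 17, 23, 50, 63, 82]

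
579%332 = 247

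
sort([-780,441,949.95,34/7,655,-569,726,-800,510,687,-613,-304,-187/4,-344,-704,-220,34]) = [-800,-780,-704,-613,-569,-344,-304,-220,-187/4,34/7,34,441,510,655,687,726,949.95]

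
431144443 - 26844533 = 404299910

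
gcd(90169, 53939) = 1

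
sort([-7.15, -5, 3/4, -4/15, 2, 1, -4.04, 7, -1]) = [-7.15, -5, -4.04, -1, -4/15, 3/4, 1, 2, 7]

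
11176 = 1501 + 9675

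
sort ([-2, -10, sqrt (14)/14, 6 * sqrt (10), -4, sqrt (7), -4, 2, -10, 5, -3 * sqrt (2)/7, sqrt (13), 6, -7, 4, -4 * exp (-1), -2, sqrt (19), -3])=[-10, -10, -7, -4, -4, -3, -2, -2, -4 * exp (-1), -3 * sqrt (2)/7, sqrt (14)/14, 2, sqrt (7), sqrt (13), 4, sqrt (19), 5, 6, 6 * sqrt (10)]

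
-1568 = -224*7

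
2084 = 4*521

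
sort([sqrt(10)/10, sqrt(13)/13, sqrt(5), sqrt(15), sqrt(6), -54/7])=[-54/7, sqrt(13)/13, sqrt(10)/10, sqrt(5), sqrt(6), sqrt(15)]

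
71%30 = 11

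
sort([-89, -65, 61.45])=[-89, -65, 61.45]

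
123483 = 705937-582454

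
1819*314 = 571166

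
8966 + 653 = 9619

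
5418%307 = 199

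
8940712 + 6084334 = 15025046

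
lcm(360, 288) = 1440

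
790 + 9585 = 10375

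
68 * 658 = 44744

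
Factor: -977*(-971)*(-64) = -1*2^6*971^1*977^1 = -60714688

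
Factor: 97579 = 97579^1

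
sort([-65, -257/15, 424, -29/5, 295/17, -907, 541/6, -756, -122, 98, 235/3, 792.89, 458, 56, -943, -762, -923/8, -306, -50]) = [-943, -907, -762, -756, -306, -122, -923/8, -65, -50, -257/15, -29/5, 295/17, 56, 235/3, 541/6, 98, 424, 458, 792.89]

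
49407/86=1149/2=574.50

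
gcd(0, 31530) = 31530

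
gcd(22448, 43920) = 976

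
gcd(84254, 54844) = 2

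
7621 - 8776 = -1155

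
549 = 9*61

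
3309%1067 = 108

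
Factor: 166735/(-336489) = -1*3^(-1)*5^1*33347^1*112163^(-1)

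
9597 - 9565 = 32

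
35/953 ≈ 0.0367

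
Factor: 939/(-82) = -1 * 2^(-1) * 3^1 * 41^(-1) * 313^1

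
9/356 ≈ 0.0253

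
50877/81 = 5653/9 ≈ 628.11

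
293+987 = 1280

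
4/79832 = 1/19958 ≈ 0.0000501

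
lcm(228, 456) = 456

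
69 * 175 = 12075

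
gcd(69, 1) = 1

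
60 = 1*60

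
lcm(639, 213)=639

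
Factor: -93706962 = -1 * 2^1 * 3^1 * 107^1 * 227^1 * 643^1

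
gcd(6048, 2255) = 1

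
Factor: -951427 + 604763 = -1*2^3*17^1*2549^1 = -346664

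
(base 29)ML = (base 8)1223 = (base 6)3015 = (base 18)20B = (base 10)659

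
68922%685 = 422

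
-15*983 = -14745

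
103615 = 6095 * 17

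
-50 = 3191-3241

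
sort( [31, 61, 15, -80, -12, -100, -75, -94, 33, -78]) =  [-100, -94, -80, -78, -75, -12, 15, 31, 33, 61]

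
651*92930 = 60497430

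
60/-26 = -2 - 4/13 ≈ -2.31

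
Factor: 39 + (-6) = 3^1*11^1 = 33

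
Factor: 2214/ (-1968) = -1*2^ (-3)*3^2 = -9/8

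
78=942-864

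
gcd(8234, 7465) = 1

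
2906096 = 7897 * 368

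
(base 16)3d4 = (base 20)290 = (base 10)980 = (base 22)20c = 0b1111010100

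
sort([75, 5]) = [5, 75]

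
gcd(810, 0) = 810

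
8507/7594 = 1 + 913/7594 ≈ 1.12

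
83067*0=0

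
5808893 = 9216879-3407986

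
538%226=86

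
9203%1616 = 1123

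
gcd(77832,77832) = 77832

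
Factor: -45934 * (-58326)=2^2 * 3^1 * 7^1 * 17^1 * 193^1 * 9721^1=2679146484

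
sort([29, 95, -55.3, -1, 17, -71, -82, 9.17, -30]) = [-82, -71, -55.3, -30, -1, 9.17, 17, 29, 95]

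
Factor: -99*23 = -1*3^2*11^1*23^1 = -2277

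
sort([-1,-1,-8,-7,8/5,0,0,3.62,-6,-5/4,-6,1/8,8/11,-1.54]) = [-8,-7,-6,-6,-1.54,-5/4,-1,-1,0,0,1/8,8/11,8/5,3.62]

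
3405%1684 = 37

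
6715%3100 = 515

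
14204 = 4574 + 9630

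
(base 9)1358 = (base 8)2001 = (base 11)852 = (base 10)1025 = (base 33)v2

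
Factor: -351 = -1 * 3^3 * 13^1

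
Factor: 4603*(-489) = -1*3^1*163^1*4603^1 = -2250867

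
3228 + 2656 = 5884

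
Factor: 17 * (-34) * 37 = -1 * 2^1 * 17^2 * 37^1 = -21386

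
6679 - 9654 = -2975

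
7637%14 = 7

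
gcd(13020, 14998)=2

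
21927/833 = 26 + 269/833 ≈ 26.32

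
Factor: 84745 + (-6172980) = -1*5^1*1217647^1 = -6088235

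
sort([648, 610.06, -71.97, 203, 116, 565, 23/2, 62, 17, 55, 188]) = [-71.97, 23/2, 17, 55, 62, 116, 188, 203, 565, 610.06, 648]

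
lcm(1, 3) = 3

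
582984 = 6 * 97164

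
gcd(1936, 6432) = 16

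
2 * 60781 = 121562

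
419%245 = 174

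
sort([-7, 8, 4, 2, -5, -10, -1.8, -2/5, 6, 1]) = [-10, -7, -5, -1.8, -2/5, 1, 2, 4, 6, 8]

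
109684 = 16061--93623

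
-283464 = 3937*(-72)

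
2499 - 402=2097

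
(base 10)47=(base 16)2f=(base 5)142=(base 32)1f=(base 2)101111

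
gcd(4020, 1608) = 804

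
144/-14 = -72/7≈-10.29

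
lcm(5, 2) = 10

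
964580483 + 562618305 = 1527198788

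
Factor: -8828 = -1*2^2*2207^1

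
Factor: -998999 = -1*179^1*5581^1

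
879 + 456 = 1335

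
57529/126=456 + 73/126 ≈ 456.58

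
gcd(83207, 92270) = 1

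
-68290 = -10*6829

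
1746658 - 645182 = 1101476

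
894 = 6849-5955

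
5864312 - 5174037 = 690275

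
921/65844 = 307/21948 ≈ 0.0140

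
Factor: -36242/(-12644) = 2^(-1) * 29^(-1) * 109^(-1) * 18121^1 = 18121/6322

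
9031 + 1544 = 10575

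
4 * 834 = 3336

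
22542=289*78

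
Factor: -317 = -1 * 317^1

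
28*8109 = 227052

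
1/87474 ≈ 0.0000114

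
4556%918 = 884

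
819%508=311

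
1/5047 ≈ 0.000198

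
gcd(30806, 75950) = 2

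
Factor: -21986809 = -1 * 13^1 * 1691293^1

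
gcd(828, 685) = 1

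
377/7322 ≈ 0.0515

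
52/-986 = -26/493 ≈ -0.0527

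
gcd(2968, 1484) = 1484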